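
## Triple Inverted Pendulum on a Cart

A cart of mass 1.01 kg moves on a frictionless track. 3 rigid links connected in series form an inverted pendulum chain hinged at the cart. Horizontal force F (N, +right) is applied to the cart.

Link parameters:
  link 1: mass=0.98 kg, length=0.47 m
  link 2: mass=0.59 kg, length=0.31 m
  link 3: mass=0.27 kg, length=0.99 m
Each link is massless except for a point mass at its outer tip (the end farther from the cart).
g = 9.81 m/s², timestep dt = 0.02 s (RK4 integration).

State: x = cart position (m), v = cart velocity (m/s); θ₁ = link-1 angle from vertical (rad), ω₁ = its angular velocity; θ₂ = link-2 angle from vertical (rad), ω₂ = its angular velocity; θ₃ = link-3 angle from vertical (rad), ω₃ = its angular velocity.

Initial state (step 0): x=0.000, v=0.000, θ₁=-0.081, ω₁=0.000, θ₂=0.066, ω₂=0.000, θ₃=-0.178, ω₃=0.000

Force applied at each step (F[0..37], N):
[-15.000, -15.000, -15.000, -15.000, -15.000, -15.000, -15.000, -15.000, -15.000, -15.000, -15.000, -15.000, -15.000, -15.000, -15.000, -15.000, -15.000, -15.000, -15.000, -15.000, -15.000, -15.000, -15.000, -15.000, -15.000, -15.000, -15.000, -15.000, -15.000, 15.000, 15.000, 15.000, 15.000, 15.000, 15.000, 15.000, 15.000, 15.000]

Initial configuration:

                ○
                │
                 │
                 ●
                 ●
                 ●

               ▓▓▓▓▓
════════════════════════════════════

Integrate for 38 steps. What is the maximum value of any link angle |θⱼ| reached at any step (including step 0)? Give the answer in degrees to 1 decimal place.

apply F[0]=-15.000 → step 1: x=-0.003, v=-0.267, θ₁=-0.076, ω₁=0.477, θ₂=0.069, ω₂=0.256, θ₃=-0.179, ω₃=-0.073
apply F[1]=-15.000 → step 2: x=-0.011, v=-0.538, θ₁=-0.062, ω₁=0.971, θ₂=0.076, ω₂=0.500, θ₃=-0.181, ω₃=-0.145
apply F[2]=-15.000 → step 3: x=-0.024, v=-0.818, θ₁=-0.037, ω₁=1.500, θ₂=0.088, ω₂=0.719, θ₃=-0.185, ω₃=-0.216
apply F[3]=-15.000 → step 4: x=-0.043, v=-1.108, θ₁=-0.002, ω₁=2.075, θ₂=0.105, ω₂=0.898, θ₃=-0.190, ω₃=-0.281
apply F[4]=-15.000 → step 5: x=-0.069, v=-1.410, θ₁=0.046, ω₁=2.704, θ₂=0.124, ω₂=1.022, θ₃=-0.196, ω₃=-0.335
apply F[5]=-15.000 → step 6: x=-0.100, v=-1.718, θ₁=0.107, ω₁=3.380, θ₂=0.145, ω₂=1.085, θ₃=-0.203, ω₃=-0.371
apply F[6]=-15.000 → step 7: x=-0.137, v=-2.018, θ₁=0.182, ω₁=4.071, θ₂=0.167, ω₂=1.092, θ₃=-0.210, ω₃=-0.376
apply F[7]=-15.000 → step 8: x=-0.180, v=-2.292, θ₁=0.270, ω₁=4.727, θ₂=0.189, ω₂=1.079, θ₃=-0.218, ω₃=-0.345
apply F[8]=-15.000 → step 9: x=-0.229, v=-2.520, θ₁=0.370, ω₁=5.291, θ₂=0.210, ω₂=1.102, θ₃=-0.224, ω₃=-0.274
apply F[9]=-15.000 → step 10: x=-0.281, v=-2.690, θ₁=0.480, ω₁=5.731, θ₂=0.233, ω₂=1.216, θ₃=-0.228, ω₃=-0.170
apply F[10]=-15.000 → step 11: x=-0.336, v=-2.802, θ₁=0.598, ω₁=6.050, θ₂=0.260, ω₂=1.451, θ₃=-0.230, ω₃=-0.045
apply F[11]=-15.000 → step 12: x=-0.393, v=-2.863, θ₁=0.722, ω₁=6.273, θ₂=0.292, ω₂=1.810, θ₃=-0.230, ω₃=0.094
apply F[12]=-15.000 → step 13: x=-0.450, v=-2.882, θ₁=0.849, ω₁=6.432, θ₂=0.333, ω₂=2.280, θ₃=-0.227, ω₃=0.240
apply F[13]=-15.000 → step 14: x=-0.508, v=-2.866, θ₁=0.979, ω₁=6.554, θ₂=0.384, ω₂=2.842, θ₃=-0.220, ω₃=0.395
apply F[14]=-15.000 → step 15: x=-0.565, v=-2.820, θ₁=1.111, ω₁=6.654, θ₂=0.447, ω₂=3.480, θ₃=-0.211, ω₃=0.563
apply F[15]=-15.000 → step 16: x=-0.620, v=-2.747, θ₁=1.245, ω₁=6.742, θ₂=0.524, ω₂=4.183, θ₃=-0.198, ω₃=0.749
apply F[16]=-15.000 → step 17: x=-0.674, v=-2.648, θ₁=1.381, ω₁=6.824, θ₂=0.615, ω₂=4.942, θ₃=-0.181, ω₃=0.964
apply F[17]=-15.000 → step 18: x=-0.726, v=-2.522, θ₁=1.518, ω₁=6.902, θ₂=0.722, ω₂=5.752, θ₃=-0.159, ω₃=1.217
apply F[18]=-15.000 → step 19: x=-0.775, v=-2.371, θ₁=1.657, ω₁=6.974, θ₂=0.845, ω₂=6.614, θ₃=-0.132, ω₃=1.524
apply F[19]=-15.000 → step 20: x=-0.821, v=-2.193, θ₁=1.797, ω₁=7.041, θ₂=0.987, ω₂=7.532, θ₃=-0.097, ω₃=1.901
apply F[20]=-15.000 → step 21: x=-0.863, v=-1.986, θ₁=1.938, ω₁=7.100, θ₂=1.147, ω₂=8.514, θ₃=-0.055, ω₃=2.368
apply F[21]=-15.000 → step 22: x=-0.900, v=-1.750, θ₁=2.081, ω₁=7.149, θ₂=1.328, ω₂=9.575, θ₃=-0.002, ω₃=2.953
apply F[22]=-15.000 → step 23: x=-0.932, v=-1.481, θ₁=2.224, ω₁=7.187, θ₂=1.531, ω₂=10.728, θ₃=0.064, ω₃=3.686
apply F[23]=-15.000 → step 24: x=-0.959, v=-1.179, θ₁=2.368, ω₁=7.217, θ₂=1.757, ω₂=11.978, θ₃=0.147, ω₃=4.605
apply F[24]=-15.000 → step 25: x=-0.979, v=-0.845, θ₁=2.513, ω₁=7.254, θ₂=2.010, ω₂=13.306, θ₃=0.250, ω₃=5.754
apply F[25]=-15.000 → step 26: x=-0.993, v=-0.493, θ₁=2.659, ω₁=7.325, θ₂=2.290, ω₂=14.606, θ₃=0.379, ω₃=7.167
apply F[26]=-15.000 → step 27: x=-0.999, v=-0.175, θ₁=2.806, ω₁=7.450, θ₂=2.592, ω₂=15.585, θ₃=0.538, ω₃=8.833
apply F[27]=-15.000 → step 28: x=-1.001, v=-0.002, θ₁=2.957, ω₁=7.570, θ₂=2.907, ω₂=15.676, θ₃=0.733, ω₃=10.596
apply F[28]=-15.000 → step 29: x=-1.001, v=-0.098, θ₁=3.108, ω₁=7.473, θ₂=3.210, ω₂=14.351, θ₃=0.960, ω₃=12.115
apply F[29]=+15.000 → step 30: x=-1.000, v=0.133, θ₁=3.265, ω₁=8.221, θ₂=3.472, ω₂=11.722, θ₃=1.214, ω₃=13.179
apply F[30]=+15.000 → step 31: x=-0.997, v=0.166, θ₁=3.433, ω₁=8.446, θ₂=3.673, ω₂=8.237, θ₃=1.485, ω₃=13.848
apply F[31]=+15.000 → step 32: x=-0.994, v=0.087, θ₁=3.600, ω₁=8.264, θ₂=3.799, ω₂=4.282, θ₃=1.766, ω₃=14.219
apply F[32]=+15.000 → step 33: x=-0.994, v=-0.058, θ₁=3.762, ω₁=7.843, θ₂=3.843, ω₂=0.081, θ₃=2.053, ω₃=14.512
apply F[33]=+15.000 → step 34: x=-0.997, v=-0.284, θ₁=3.913, ω₁=7.196, θ₂=3.801, ω₂=-4.199, θ₃=2.348, ω₃=15.013
apply F[34]=+15.000 → step 35: x=-1.006, v=-0.629, θ₁=4.047, ω₁=6.073, θ₂=3.675, ω₂=-8.341, θ₃=2.657, ω₃=15.974
apply F[35]=+15.000 → step 36: x=-1.023, v=-1.092, θ₁=4.149, ω₁=3.942, θ₂=3.474, ω₂=-11.455, θ₃=2.989, ω₃=17.240
apply F[36]=+15.000 → step 37: x=-1.049, v=-1.496, θ₁=4.197, ω₁=0.795, θ₂=3.241, ω₂=-11.097, θ₃=3.341, ω₃=17.716
apply F[37]=+15.000 → step 38: x=-1.081, v=-1.657, θ₁=4.184, ω₁=-1.853, θ₂=3.058, ω₂=-6.799, θ₃=3.690, ω₃=17.059
Max |angle| over trajectory = 4.197 rad = 240.5°.

Answer: 240.5°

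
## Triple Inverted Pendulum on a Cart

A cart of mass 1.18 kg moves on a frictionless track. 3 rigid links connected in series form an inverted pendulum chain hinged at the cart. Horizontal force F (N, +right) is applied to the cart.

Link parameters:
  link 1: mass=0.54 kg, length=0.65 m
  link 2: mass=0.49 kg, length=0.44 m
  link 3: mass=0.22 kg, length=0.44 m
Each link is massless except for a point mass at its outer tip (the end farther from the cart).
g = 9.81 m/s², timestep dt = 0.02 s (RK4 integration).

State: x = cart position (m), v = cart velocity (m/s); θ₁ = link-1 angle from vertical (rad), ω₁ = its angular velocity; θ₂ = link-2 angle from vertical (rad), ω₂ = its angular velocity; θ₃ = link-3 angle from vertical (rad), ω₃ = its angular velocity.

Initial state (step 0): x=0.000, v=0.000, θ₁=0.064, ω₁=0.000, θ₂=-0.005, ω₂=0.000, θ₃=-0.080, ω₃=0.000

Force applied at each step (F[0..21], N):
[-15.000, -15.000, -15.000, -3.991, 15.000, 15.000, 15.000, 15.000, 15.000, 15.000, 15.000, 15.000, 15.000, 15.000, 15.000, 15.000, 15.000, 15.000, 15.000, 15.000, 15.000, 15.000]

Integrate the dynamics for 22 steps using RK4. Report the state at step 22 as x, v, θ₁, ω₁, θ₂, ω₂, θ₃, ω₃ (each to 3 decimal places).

apply F[0]=-15.000 → step 1: x=-0.003, v=-0.266, θ₁=0.069, ω₁=0.454, θ₂=-0.006, ω₂=-0.052, θ₃=-0.080, ω₃=-0.043
apply F[1]=-15.000 → step 2: x=-0.011, v=-0.534, θ₁=0.082, ω₁=0.914, θ₂=-0.007, ω₂=-0.110, θ₃=-0.082, ω₃=-0.084
apply F[2]=-15.000 → step 3: x=-0.024, v=-0.803, θ₁=0.105, ω₁=1.384, θ₂=-0.010, ω₂=-0.179, θ₃=-0.084, ω₃=-0.121
apply F[3]=-3.991 → step 4: x=-0.041, v=-0.890, θ₁=0.135, ω₁=1.593, θ₂=-0.014, ω₂=-0.273, θ₃=-0.087, ω₃=-0.157
apply F[4]=+15.000 → step 5: x=-0.056, v=-0.666, θ₁=0.164, ω₁=1.361, θ₂=-0.021, ω₂=-0.427, θ₃=-0.090, ω₃=-0.201
apply F[5]=+15.000 → step 6: x=-0.068, v=-0.449, θ₁=0.190, ω₁=1.164, θ₂=-0.032, ω₂=-0.625, θ₃=-0.095, ω₃=-0.242
apply F[6]=+15.000 → step 7: x=-0.074, v=-0.237, θ₁=0.211, ω₁=0.998, θ₂=-0.047, ω₂=-0.865, θ₃=-0.100, ω₃=-0.280
apply F[7]=+15.000 → step 8: x=-0.077, v=-0.029, θ₁=0.230, ω₁=0.857, θ₂=-0.067, ω₂=-1.145, θ₃=-0.106, ω₃=-0.308
apply F[8]=+15.000 → step 9: x=-0.076, v=0.176, θ₁=0.246, ω₁=0.735, θ₂=-0.093, ω₂=-1.463, θ₃=-0.112, ω₃=-0.326
apply F[9]=+15.000 → step 10: x=-0.070, v=0.380, θ₁=0.259, ω₁=0.627, θ₂=-0.126, ω₂=-1.816, θ₃=-0.119, ω₃=-0.330
apply F[10]=+15.000 → step 11: x=-0.060, v=0.583, θ₁=0.271, ω₁=0.525, θ₂=-0.166, ω₂=-2.201, θ₃=-0.125, ω₃=-0.319
apply F[11]=+15.000 → step 12: x=-0.047, v=0.788, θ₁=0.280, ω₁=0.422, θ₂=-0.214, ω₂=-2.611, θ₃=-0.131, ω₃=-0.293
apply F[12]=+15.000 → step 13: x=-0.029, v=0.996, θ₁=0.287, ω₁=0.307, θ₂=-0.270, ω₂=-3.038, θ₃=-0.137, ω₃=-0.256
apply F[13]=+15.000 → step 14: x=-0.007, v=1.206, θ₁=0.292, ω₁=0.172, θ₂=-0.335, ω₂=-3.473, θ₃=-0.142, ω₃=-0.215
apply F[14]=+15.000 → step 15: x=0.019, v=1.421, θ₁=0.294, ω₁=0.006, θ₂=-0.409, ω₂=-3.907, θ₃=-0.145, ω₃=-0.178
apply F[15]=+15.000 → step 16: x=0.050, v=1.639, θ₁=0.292, ω₁=-0.199, θ₂=-0.491, ω₂=-4.330, θ₃=-0.149, ω₃=-0.157
apply F[16]=+15.000 → step 17: x=0.085, v=1.861, θ₁=0.286, ω₁=-0.450, θ₂=-0.582, ω₂=-4.736, θ₃=-0.152, ω₃=-0.166
apply F[17]=+15.000 → step 18: x=0.124, v=2.088, θ₁=0.274, ω₁=-0.754, θ₂=-0.681, ω₂=-5.117, θ₃=-0.156, ω₃=-0.216
apply F[18]=+15.000 → step 19: x=0.168, v=2.318, θ₁=0.255, ω₁=-1.114, θ₂=-0.787, ω₂=-5.468, θ₃=-0.161, ω₃=-0.318
apply F[19]=+15.000 → step 20: x=0.217, v=2.553, θ₁=0.229, ω₁=-1.534, θ₂=-0.899, ω₂=-5.781, θ₃=-0.169, ω₃=-0.482
apply F[20]=+15.000 → step 21: x=0.271, v=2.793, θ₁=0.194, ω₁=-2.014, θ₂=-1.018, ω₂=-6.045, θ₃=-0.181, ω₃=-0.711
apply F[21]=+15.000 → step 22: x=0.329, v=3.037, θ₁=0.148, ω₁=-2.553, θ₂=-1.141, ω₂=-6.243, θ₃=-0.198, ω₃=-1.004

Answer: x=0.329, v=3.037, θ₁=0.148, ω₁=-2.553, θ₂=-1.141, ω₂=-6.243, θ₃=-0.198, ω₃=-1.004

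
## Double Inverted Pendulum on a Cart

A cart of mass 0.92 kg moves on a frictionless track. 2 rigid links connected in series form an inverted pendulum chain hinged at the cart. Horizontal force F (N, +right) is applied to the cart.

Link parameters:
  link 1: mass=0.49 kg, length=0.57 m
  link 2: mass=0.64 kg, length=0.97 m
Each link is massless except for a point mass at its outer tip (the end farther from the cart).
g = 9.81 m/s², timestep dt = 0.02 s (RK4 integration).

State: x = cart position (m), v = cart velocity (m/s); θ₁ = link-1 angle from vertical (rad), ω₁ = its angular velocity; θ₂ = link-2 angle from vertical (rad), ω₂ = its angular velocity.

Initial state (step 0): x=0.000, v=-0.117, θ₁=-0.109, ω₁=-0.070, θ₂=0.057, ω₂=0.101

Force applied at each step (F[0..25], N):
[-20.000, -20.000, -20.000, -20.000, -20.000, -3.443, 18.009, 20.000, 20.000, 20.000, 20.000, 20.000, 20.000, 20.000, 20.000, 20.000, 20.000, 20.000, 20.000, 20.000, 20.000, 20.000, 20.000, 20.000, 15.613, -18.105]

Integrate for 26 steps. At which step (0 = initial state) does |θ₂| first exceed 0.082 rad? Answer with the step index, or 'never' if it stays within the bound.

Answer: 5

Derivation:
apply F[0]=-20.000 → step 1: x=-0.006, v=-0.521, θ₁=-0.105, ω₁=0.513, θ₂=0.060, ω₂=0.191
apply F[1]=-20.000 → step 2: x=-0.021, v=-0.930, θ₁=-0.088, ω₁=1.114, θ₂=0.065, ω₂=0.274
apply F[2]=-20.000 → step 3: x=-0.044, v=-1.347, θ₁=-0.060, ω₁=1.753, θ₂=0.071, ω₂=0.341
apply F[3]=-20.000 → step 4: x=-0.075, v=-1.773, θ₁=-0.018, ω₁=2.447, θ₂=0.078, ω₂=0.384
apply F[4]=-20.000 → step 5: x=-0.115, v=-2.209, θ₁=0.038, ω₁=3.197, θ₂=0.086, ω₂=0.402
apply F[5]=-3.443 → step 6: x=-0.160, v=-2.289, θ₁=0.104, ω₁=3.359, θ₂=0.094, ω₂=0.405
apply F[6]=+18.009 → step 7: x=-0.202, v=-1.921, θ₁=0.165, ω₁=2.777, θ₂=0.102, ω₂=0.392
apply F[7]=+20.000 → step 8: x=-0.236, v=-1.531, θ₁=0.215, ω₁=2.208, θ₂=0.110, ω₂=0.353
apply F[8]=+20.000 → step 9: x=-0.263, v=-1.161, θ₁=0.254, ω₁=1.721, θ₂=0.116, ω₂=0.287
apply F[9]=+20.000 → step 10: x=-0.283, v=-0.808, θ₁=0.284, ω₁=1.300, θ₂=0.121, ω₂=0.198
apply F[10]=+20.000 → step 11: x=-0.295, v=-0.467, θ₁=0.306, ω₁=0.931, θ₂=0.124, ω₂=0.090
apply F[11]=+20.000 → step 12: x=-0.301, v=-0.135, θ₁=0.322, ω₁=0.598, θ₂=0.124, ω₂=-0.031
apply F[12]=+20.000 → step 13: x=-0.301, v=0.192, θ₁=0.331, ω₁=0.289, θ₂=0.122, ω₂=-0.163
apply F[13]=+20.000 → step 14: x=-0.294, v=0.516, θ₁=0.333, ω₁=-0.007, θ₂=0.118, ω₂=-0.300
apply F[14]=+20.000 → step 15: x=-0.280, v=0.842, θ₁=0.330, ω₁=-0.303, θ₂=0.110, ω₂=-0.440
apply F[15]=+20.000 → step 16: x=-0.260, v=1.171, θ₁=0.321, ω₁=-0.609, θ₂=0.100, ω₂=-0.580
apply F[16]=+20.000 → step 17: x=-0.233, v=1.506, θ₁=0.306, ω₁=-0.936, θ₂=0.087, ω₂=-0.717
apply F[17]=+20.000 → step 18: x=-0.200, v=1.851, θ₁=0.283, ω₁=-1.296, θ₂=0.072, ω₂=-0.845
apply F[18]=+20.000 → step 19: x=-0.159, v=2.208, θ₁=0.254, ω₁=-1.703, θ₂=0.054, ω₂=-0.960
apply F[19]=+20.000 → step 20: x=-0.111, v=2.582, θ₁=0.215, ω₁=-2.172, θ₂=0.033, ω₂=-1.057
apply F[20]=+20.000 → step 21: x=-0.056, v=2.974, θ₁=0.166, ω₁=-2.719, θ₂=0.011, ω₂=-1.129
apply F[21]=+20.000 → step 22: x=0.008, v=3.387, θ₁=0.106, ω₁=-3.353, θ₂=-0.012, ω₂=-1.171
apply F[22]=+20.000 → step 23: x=0.080, v=3.817, θ₁=0.031, ω₁=-4.071, θ₂=-0.035, ω₂=-1.184
apply F[23]=+20.000 → step 24: x=0.160, v=4.250, θ₁=-0.058, ω₁=-4.838, θ₂=-0.059, ω₂=-1.181
apply F[24]=+15.613 → step 25: x=0.249, v=4.568, θ₁=-0.160, ω₁=-5.414, θ₂=-0.083, ω₂=-1.196
apply F[25]=-18.105 → step 26: x=0.336, v=4.166, θ₁=-0.262, ω₁=-4.786, θ₂=-0.107, ω₂=-1.204
|θ₂| = 0.086 > 0.082 first at step 5.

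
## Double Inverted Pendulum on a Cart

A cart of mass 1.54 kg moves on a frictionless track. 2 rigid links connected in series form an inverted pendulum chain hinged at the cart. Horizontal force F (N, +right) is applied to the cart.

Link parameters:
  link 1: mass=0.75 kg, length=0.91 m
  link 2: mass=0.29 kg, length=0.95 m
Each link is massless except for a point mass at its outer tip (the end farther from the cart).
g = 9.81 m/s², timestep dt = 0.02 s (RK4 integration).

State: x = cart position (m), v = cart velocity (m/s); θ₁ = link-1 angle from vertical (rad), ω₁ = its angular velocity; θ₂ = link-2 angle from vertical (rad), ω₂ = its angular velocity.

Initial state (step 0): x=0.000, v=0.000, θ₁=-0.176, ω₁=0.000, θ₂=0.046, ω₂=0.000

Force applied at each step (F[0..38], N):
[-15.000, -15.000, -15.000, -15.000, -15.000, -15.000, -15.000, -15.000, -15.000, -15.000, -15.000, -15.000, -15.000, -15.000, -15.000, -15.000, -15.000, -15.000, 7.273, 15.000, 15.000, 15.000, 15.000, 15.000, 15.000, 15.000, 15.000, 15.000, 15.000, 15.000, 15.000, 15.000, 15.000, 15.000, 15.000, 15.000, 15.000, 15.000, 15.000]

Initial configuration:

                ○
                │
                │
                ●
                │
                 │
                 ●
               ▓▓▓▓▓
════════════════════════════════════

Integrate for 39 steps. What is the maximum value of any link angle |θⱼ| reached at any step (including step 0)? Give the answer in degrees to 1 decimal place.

apply F[0]=-15.000 → step 1: x=-0.002, v=-0.169, θ₁=-0.175, ω₁=0.125, θ₂=0.047, ω₂=0.070
apply F[1]=-15.000 → step 2: x=-0.007, v=-0.339, θ₁=-0.171, ω₁=0.252, θ₂=0.049, ω₂=0.140
apply F[2]=-15.000 → step 3: x=-0.015, v=-0.509, θ₁=-0.165, ω₁=0.381, θ₂=0.052, ω₂=0.208
apply F[3]=-15.000 → step 4: x=-0.027, v=-0.681, θ₁=-0.156, ω₁=0.514, θ₂=0.057, ω₂=0.275
apply F[4]=-15.000 → step 5: x=-0.042, v=-0.854, θ₁=-0.144, ω₁=0.653, θ₂=0.063, ω₂=0.338
apply F[5]=-15.000 → step 6: x=-0.061, v=-1.030, θ₁=-0.130, ω₁=0.797, θ₂=0.071, ω₂=0.399
apply F[6]=-15.000 → step 7: x=-0.084, v=-1.209, θ₁=-0.112, ω₁=0.950, θ₂=0.079, ω₂=0.455
apply F[7]=-15.000 → step 8: x=-0.110, v=-1.391, θ₁=-0.091, ω₁=1.112, θ₂=0.089, ω₂=0.507
apply F[8]=-15.000 → step 9: x=-0.139, v=-1.576, θ₁=-0.068, ω₁=1.285, θ₂=0.099, ω₂=0.552
apply F[9]=-15.000 → step 10: x=-0.173, v=-1.764, θ₁=-0.040, ω₁=1.470, θ₂=0.111, ω₂=0.591
apply F[10]=-15.000 → step 11: x=-0.210, v=-1.956, θ₁=-0.009, ω₁=1.667, θ₂=0.123, ω₂=0.623
apply F[11]=-15.000 → step 12: x=-0.251, v=-2.152, θ₁=0.027, ω₁=1.877, θ₂=0.136, ω₂=0.647
apply F[12]=-15.000 → step 13: x=-0.296, v=-2.350, θ₁=0.067, ω₁=2.100, θ₂=0.149, ω₂=0.662
apply F[13]=-15.000 → step 14: x=-0.345, v=-2.550, θ₁=0.111, ω₁=2.336, θ₂=0.162, ω₂=0.671
apply F[14]=-15.000 → step 15: x=-0.398, v=-2.750, θ₁=0.160, ω₁=2.581, θ₂=0.176, ω₂=0.674
apply F[15]=-15.000 → step 16: x=-0.455, v=-2.947, θ₁=0.214, ω₁=2.834, θ₂=0.189, ω₂=0.674
apply F[16]=-15.000 → step 17: x=-0.516, v=-3.139, θ₁=0.273, ω₁=3.090, θ₂=0.203, ω₂=0.675
apply F[17]=-15.000 → step 18: x=-0.581, v=-3.322, θ₁=0.338, ω₁=3.344, θ₂=0.216, ω₂=0.684
apply F[18]=+7.273 → step 19: x=-0.646, v=-3.230, θ₁=0.404, ω₁=3.328, θ₂=0.230, ω₂=0.681
apply F[19]=+15.000 → step 20: x=-0.709, v=-3.051, θ₁=0.470, ω₁=3.245, θ₂=0.243, ω₂=0.665
apply F[20]=+15.000 → step 21: x=-0.768, v=-2.877, θ₁=0.534, ω₁=3.187, θ₂=0.256, ω₂=0.642
apply F[21]=+15.000 → step 22: x=-0.824, v=-2.707, θ₁=0.598, ω₁=3.153, θ₂=0.269, ω₂=0.612
apply F[22]=+15.000 → step 23: x=-0.876, v=-2.540, θ₁=0.661, ω₁=3.142, θ₂=0.281, ω₂=0.576
apply F[23]=+15.000 → step 24: x=-0.926, v=-2.376, θ₁=0.724, ω₁=3.150, θ₂=0.292, ω₂=0.535
apply F[24]=+15.000 → step 25: x=-0.971, v=-2.212, θ₁=0.787, ω₁=3.177, θ₂=0.302, ω₂=0.492
apply F[25]=+15.000 → step 26: x=-1.014, v=-2.048, θ₁=0.851, ω₁=3.222, θ₂=0.312, ω₂=0.448
apply F[26]=+15.000 → step 27: x=-1.053, v=-1.881, θ₁=0.916, ω₁=3.282, θ₂=0.320, ω₂=0.406
apply F[27]=+15.000 → step 28: x=-1.089, v=-1.711, θ₁=0.982, ω₁=3.357, θ₂=0.328, ω₂=0.367
apply F[28]=+15.000 → step 29: x=-1.122, v=-1.536, θ₁=1.050, ω₁=3.446, θ₂=0.335, ω₂=0.335
apply F[29]=+15.000 → step 30: x=-1.151, v=-1.356, θ₁=1.120, ω₁=3.549, θ₂=0.341, ω₂=0.311
apply F[30]=+15.000 → step 31: x=-1.176, v=-1.168, θ₁=1.192, ω₁=3.665, θ₂=0.347, ω₂=0.299
apply F[31]=+15.000 → step 32: x=-1.197, v=-0.972, θ₁=1.267, ω₁=3.795, θ₂=0.353, ω₂=0.301
apply F[32]=+15.000 → step 33: x=-1.215, v=-0.766, θ₁=1.344, ω₁=3.940, θ₂=0.360, ω₂=0.322
apply F[33]=+15.000 → step 34: x=-1.228, v=-0.548, θ₁=1.424, ω₁=4.100, θ₂=0.366, ω₂=0.365
apply F[34]=+15.000 → step 35: x=-1.237, v=-0.317, θ₁=1.508, ω₁=4.278, θ₂=0.374, ω₂=0.434
apply F[35]=+15.000 → step 36: x=-1.240, v=-0.072, θ₁=1.596, ω₁=4.476, θ₂=0.384, ω₂=0.536
apply F[36]=+15.000 → step 37: x=-1.239, v=0.190, θ₁=1.687, ω₁=4.697, θ₂=0.396, ω₂=0.675
apply F[37]=+15.000 → step 38: x=-1.233, v=0.472, θ₁=1.784, ω₁=4.944, θ₂=0.411, ω₂=0.859
apply F[38]=+15.000 → step 39: x=-1.220, v=0.775, θ₁=1.885, ω₁=5.223, θ₂=0.431, ω₂=1.099
Max |angle| over trajectory = 1.885 rad = 108.0°.

Answer: 108.0°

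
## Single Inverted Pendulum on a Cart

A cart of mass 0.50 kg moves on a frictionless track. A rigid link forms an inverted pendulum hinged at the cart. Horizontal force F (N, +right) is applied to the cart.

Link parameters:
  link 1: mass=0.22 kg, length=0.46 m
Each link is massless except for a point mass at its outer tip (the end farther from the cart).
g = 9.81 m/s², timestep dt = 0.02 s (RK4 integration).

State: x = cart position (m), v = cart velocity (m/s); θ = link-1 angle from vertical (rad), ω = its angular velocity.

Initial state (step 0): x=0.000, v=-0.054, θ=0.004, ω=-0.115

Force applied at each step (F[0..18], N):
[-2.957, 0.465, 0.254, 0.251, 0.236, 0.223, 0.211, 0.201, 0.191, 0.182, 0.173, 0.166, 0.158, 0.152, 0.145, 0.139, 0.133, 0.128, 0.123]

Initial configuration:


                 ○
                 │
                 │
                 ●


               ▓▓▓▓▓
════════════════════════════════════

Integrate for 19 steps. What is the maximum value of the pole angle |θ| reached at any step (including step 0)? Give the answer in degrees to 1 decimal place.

Answer: 0.9°

Derivation:
apply F[0]=-2.957 → step 1: x=-0.002, v=-0.173, θ=0.004, ω=0.144
apply F[1]=+0.465 → step 2: x=-0.006, v=-0.154, θ=0.007, ω=0.107
apply F[2]=+0.254 → step 3: x=-0.009, v=-0.145, θ=0.009, ω=0.090
apply F[3]=+0.251 → step 4: x=-0.011, v=-0.136, θ=0.010, ω=0.074
apply F[4]=+0.236 → step 5: x=-0.014, v=-0.127, θ=0.012, ω=0.061
apply F[5]=+0.223 → step 6: x=-0.016, v=-0.119, θ=0.013, ω=0.049
apply F[6]=+0.211 → step 7: x=-0.019, v=-0.112, θ=0.014, ω=0.039
apply F[7]=+0.201 → step 8: x=-0.021, v=-0.105, θ=0.014, ω=0.030
apply F[8]=+0.191 → step 9: x=-0.023, v=-0.099, θ=0.015, ω=0.022
apply F[9]=+0.182 → step 10: x=-0.025, v=-0.093, θ=0.015, ω=0.016
apply F[10]=+0.173 → step 11: x=-0.027, v=-0.087, θ=0.016, ω=0.010
apply F[11]=+0.166 → step 12: x=-0.028, v=-0.082, θ=0.016, ω=0.005
apply F[12]=+0.158 → step 13: x=-0.030, v=-0.077, θ=0.016, ω=0.001
apply F[13]=+0.152 → step 14: x=-0.031, v=-0.072, θ=0.016, ω=-0.002
apply F[14]=+0.145 → step 15: x=-0.033, v=-0.068, θ=0.016, ω=-0.005
apply F[15]=+0.139 → step 16: x=-0.034, v=-0.064, θ=0.016, ω=-0.008
apply F[16]=+0.133 → step 17: x=-0.035, v=-0.060, θ=0.015, ω=-0.010
apply F[17]=+0.128 → step 18: x=-0.037, v=-0.056, θ=0.015, ω=-0.012
apply F[18]=+0.123 → step 19: x=-0.038, v=-0.052, θ=0.015, ω=-0.013
Max |angle| over trajectory = 0.016 rad = 0.9°.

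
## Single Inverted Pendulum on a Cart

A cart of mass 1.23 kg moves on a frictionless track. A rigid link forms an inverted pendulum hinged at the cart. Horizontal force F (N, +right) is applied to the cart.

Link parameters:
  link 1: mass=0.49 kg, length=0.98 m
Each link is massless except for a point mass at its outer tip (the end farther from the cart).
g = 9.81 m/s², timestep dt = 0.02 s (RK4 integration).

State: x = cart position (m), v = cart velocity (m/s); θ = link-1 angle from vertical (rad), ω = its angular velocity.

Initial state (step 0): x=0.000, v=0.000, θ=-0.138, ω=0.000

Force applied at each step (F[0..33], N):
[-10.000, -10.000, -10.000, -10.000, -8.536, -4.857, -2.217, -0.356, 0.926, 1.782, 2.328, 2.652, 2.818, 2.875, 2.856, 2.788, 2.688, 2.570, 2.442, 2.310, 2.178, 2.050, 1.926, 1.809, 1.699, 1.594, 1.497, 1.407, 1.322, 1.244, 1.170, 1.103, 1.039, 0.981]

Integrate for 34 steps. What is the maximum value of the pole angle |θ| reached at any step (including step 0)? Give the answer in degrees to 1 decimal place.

apply F[0]=-10.000 → step 1: x=-0.002, v=-0.151, θ=-0.137, ω=0.125
apply F[1]=-10.000 → step 2: x=-0.006, v=-0.302, θ=-0.133, ω=0.251
apply F[2]=-10.000 → step 3: x=-0.014, v=-0.454, θ=-0.127, ω=0.378
apply F[3]=-10.000 → step 4: x=-0.024, v=-0.606, θ=-0.118, ω=0.508
apply F[4]=-8.536 → step 5: x=-0.038, v=-0.736, θ=-0.107, ω=0.617
apply F[5]=-4.857 → step 6: x=-0.053, v=-0.807, θ=-0.094, ω=0.670
apply F[6]=-2.217 → step 7: x=-0.069, v=-0.836, θ=-0.080, ω=0.682
apply F[7]=-0.356 → step 8: x=-0.086, v=-0.837, θ=-0.067, ω=0.668
apply F[8]=+0.926 → step 9: x=-0.103, v=-0.817, θ=-0.054, ω=0.636
apply F[9]=+1.782 → step 10: x=-0.119, v=-0.785, θ=-0.041, ω=0.593
apply F[10]=+2.328 → step 11: x=-0.134, v=-0.744, θ=-0.030, ω=0.545
apply F[11]=+2.652 → step 12: x=-0.148, v=-0.699, θ=-0.020, ω=0.494
apply F[12]=+2.818 → step 13: x=-0.162, v=-0.652, θ=-0.010, ω=0.443
apply F[13]=+2.875 → step 14: x=-0.175, v=-0.605, θ=-0.002, ω=0.394
apply F[14]=+2.856 → step 15: x=-0.186, v=-0.559, θ=0.005, ω=0.347
apply F[15]=+2.788 → step 16: x=-0.197, v=-0.514, θ=0.012, ω=0.303
apply F[16]=+2.688 → step 17: x=-0.207, v=-0.472, θ=0.018, ω=0.263
apply F[17]=+2.570 → step 18: x=-0.216, v=-0.431, θ=0.022, ω=0.226
apply F[18]=+2.442 → step 19: x=-0.224, v=-0.394, θ=0.027, ω=0.192
apply F[19]=+2.310 → step 20: x=-0.232, v=-0.358, θ=0.030, ω=0.162
apply F[20]=+2.178 → step 21: x=-0.238, v=-0.325, θ=0.033, ω=0.134
apply F[21]=+2.050 → step 22: x=-0.245, v=-0.295, θ=0.036, ω=0.110
apply F[22]=+1.926 → step 23: x=-0.250, v=-0.266, θ=0.038, ω=0.088
apply F[23]=+1.809 → step 24: x=-0.255, v=-0.240, θ=0.039, ω=0.069
apply F[24]=+1.699 → step 25: x=-0.260, v=-0.215, θ=0.040, ω=0.052
apply F[25]=+1.594 → step 26: x=-0.264, v=-0.193, θ=0.041, ω=0.037
apply F[26]=+1.497 → step 27: x=-0.268, v=-0.172, θ=0.042, ω=0.024
apply F[27]=+1.407 → step 28: x=-0.271, v=-0.152, θ=0.042, ω=0.012
apply F[28]=+1.322 → step 29: x=-0.274, v=-0.134, θ=0.042, ω=0.002
apply F[29]=+1.244 → step 30: x=-0.276, v=-0.117, θ=0.042, ω=-0.006
apply F[30]=+1.170 → step 31: x=-0.278, v=-0.101, θ=0.042, ω=-0.014
apply F[31]=+1.103 → step 32: x=-0.280, v=-0.087, θ=0.042, ω=-0.021
apply F[32]=+1.039 → step 33: x=-0.282, v=-0.073, θ=0.041, ω=-0.026
apply F[33]=+0.981 → step 34: x=-0.283, v=-0.060, θ=0.041, ω=-0.031
Max |angle| over trajectory = 0.138 rad = 7.9°.

Answer: 7.9°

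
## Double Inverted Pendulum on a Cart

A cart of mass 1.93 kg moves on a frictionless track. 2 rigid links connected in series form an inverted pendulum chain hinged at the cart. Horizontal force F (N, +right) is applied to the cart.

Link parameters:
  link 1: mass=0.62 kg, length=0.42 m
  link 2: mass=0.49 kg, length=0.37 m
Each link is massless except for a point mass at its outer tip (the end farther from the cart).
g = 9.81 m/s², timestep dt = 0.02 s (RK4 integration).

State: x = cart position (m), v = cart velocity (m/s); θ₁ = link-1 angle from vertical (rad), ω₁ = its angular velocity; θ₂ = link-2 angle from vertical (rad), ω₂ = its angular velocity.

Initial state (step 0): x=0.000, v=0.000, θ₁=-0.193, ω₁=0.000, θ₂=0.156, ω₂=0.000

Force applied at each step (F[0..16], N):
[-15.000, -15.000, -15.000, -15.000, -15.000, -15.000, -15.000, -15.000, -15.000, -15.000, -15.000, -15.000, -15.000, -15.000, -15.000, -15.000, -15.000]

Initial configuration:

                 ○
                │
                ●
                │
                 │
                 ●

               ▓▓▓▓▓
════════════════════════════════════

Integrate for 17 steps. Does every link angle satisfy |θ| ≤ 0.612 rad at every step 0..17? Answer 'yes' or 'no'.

Answer: no

Derivation:
apply F[0]=-15.000 → step 1: x=-0.001, v=-0.133, θ₁=-0.192, ω₁=0.102, θ₂=0.159, ω₂=0.331
apply F[1]=-15.000 → step 2: x=-0.005, v=-0.267, θ₁=-0.189, ω₁=0.205, θ₂=0.169, ω₂=0.663
apply F[2]=-15.000 → step 3: x=-0.012, v=-0.402, θ₁=-0.184, ω₁=0.313, θ₂=0.186, ω₂=1.000
apply F[3]=-15.000 → step 4: x=-0.021, v=-0.538, θ₁=-0.176, ω₁=0.428, θ₂=0.209, ω₂=1.341
apply F[4]=-15.000 → step 5: x=-0.034, v=-0.675, θ₁=-0.167, ω₁=0.553, θ₂=0.240, ω₂=1.688
apply F[5]=-15.000 → step 6: x=-0.048, v=-0.814, θ₁=-0.154, ω₁=0.691, θ₂=0.277, ω₂=2.039
apply F[6]=-15.000 → step 7: x=-0.066, v=-0.955, θ₁=-0.139, ω₁=0.847, θ₂=0.321, ω₂=2.394
apply F[7]=-15.000 → step 8: x=-0.087, v=-1.098, θ₁=-0.120, ω₁=1.026, θ₂=0.373, ω₂=2.748
apply F[8]=-15.000 → step 9: x=-0.110, v=-1.245, θ₁=-0.098, ω₁=1.235, θ₂=0.431, ω₂=3.098
apply F[9]=-15.000 → step 10: x=-0.136, v=-1.393, θ₁=-0.070, ω₁=1.480, θ₂=0.496, ω₂=3.436
apply F[10]=-15.000 → step 11: x=-0.166, v=-1.545, θ₁=-0.038, ω₁=1.769, θ₂=0.568, ω₂=3.752
apply F[11]=-15.000 → step 12: x=-0.198, v=-1.699, θ₁=0.001, ω₁=2.107, θ₂=0.646, ω₂=4.036
apply F[12]=-15.000 → step 13: x=-0.234, v=-1.856, θ₁=0.047, ω₁=2.500, θ₂=0.729, ω₂=4.274
apply F[13]=-15.000 → step 14: x=-0.273, v=-2.014, θ₁=0.101, ω₁=2.952, θ₂=0.817, ω₂=4.447
apply F[14]=-15.000 → step 15: x=-0.314, v=-2.171, θ₁=0.165, ω₁=3.464, θ₂=0.907, ω₂=4.538
apply F[15]=-15.000 → step 16: x=-0.359, v=-2.326, θ₁=0.240, ω₁=4.032, θ₂=0.998, ω₂=4.523
apply F[16]=-15.000 → step 17: x=-0.407, v=-2.474, θ₁=0.327, ω₁=4.649, θ₂=1.087, ω₂=4.382
Max |angle| over trajectory = 1.087 rad; bound = 0.612 → exceeded.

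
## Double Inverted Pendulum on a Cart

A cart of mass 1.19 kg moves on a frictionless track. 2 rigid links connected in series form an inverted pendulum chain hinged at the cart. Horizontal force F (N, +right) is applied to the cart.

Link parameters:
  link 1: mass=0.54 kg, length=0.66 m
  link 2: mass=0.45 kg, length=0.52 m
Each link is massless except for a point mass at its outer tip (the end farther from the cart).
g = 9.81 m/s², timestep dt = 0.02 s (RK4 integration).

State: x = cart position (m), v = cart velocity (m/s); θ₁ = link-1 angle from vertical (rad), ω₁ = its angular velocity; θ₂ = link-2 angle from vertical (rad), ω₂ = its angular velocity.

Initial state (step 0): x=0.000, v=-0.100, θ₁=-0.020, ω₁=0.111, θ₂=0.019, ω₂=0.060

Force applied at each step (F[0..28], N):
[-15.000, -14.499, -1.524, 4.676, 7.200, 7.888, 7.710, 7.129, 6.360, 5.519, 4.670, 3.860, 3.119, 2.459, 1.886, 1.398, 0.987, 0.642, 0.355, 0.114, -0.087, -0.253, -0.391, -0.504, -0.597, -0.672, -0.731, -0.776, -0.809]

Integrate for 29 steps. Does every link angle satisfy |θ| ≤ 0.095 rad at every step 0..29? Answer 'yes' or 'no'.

Answer: yes

Derivation:
apply F[0]=-15.000 → step 1: x=-0.004, v=-0.349, θ₁=-0.014, ω₁=0.474, θ₂=0.020, ω₂=0.086
apply F[1]=-14.499 → step 2: x=-0.014, v=-0.592, θ₁=-0.001, ω₁=0.831, θ₂=0.022, ω₂=0.106
apply F[2]=-1.524 → step 3: x=-0.026, v=-0.618, θ₁=0.016, ω₁=0.870, θ₂=0.025, ω₂=0.117
apply F[3]=+4.676 → step 4: x=-0.038, v=-0.543, θ₁=0.032, ω₁=0.764, θ₂=0.027, ω₂=0.118
apply F[4]=+7.200 → step 5: x=-0.047, v=-0.429, θ₁=0.046, ω₁=0.605, θ₂=0.029, ω₂=0.110
apply F[5]=+7.888 → step 6: x=-0.055, v=-0.305, θ₁=0.056, ω₁=0.437, θ₂=0.031, ω₂=0.096
apply F[6]=+7.710 → step 7: x=-0.060, v=-0.185, θ₁=0.063, ω₁=0.282, θ₂=0.033, ω₂=0.076
apply F[7]=+7.129 → step 8: x=-0.062, v=-0.076, θ₁=0.068, ω₁=0.145, θ₂=0.034, ω₂=0.053
apply F[8]=+6.360 → step 9: x=-0.063, v=0.019, θ₁=0.069, ω₁=0.030, θ₂=0.035, ω₂=0.029
apply F[9]=+5.519 → step 10: x=-0.062, v=0.100, θ₁=0.069, ω₁=-0.064, θ₂=0.036, ω₂=0.005
apply F[10]=+4.670 → step 11: x=-0.059, v=0.167, θ₁=0.067, ω₁=-0.137, θ₂=0.035, ω₂=-0.018
apply F[11]=+3.860 → step 12: x=-0.055, v=0.221, θ₁=0.064, ω₁=-0.191, θ₂=0.035, ω₂=-0.039
apply F[12]=+3.119 → step 13: x=-0.050, v=0.263, θ₁=0.060, ω₁=-0.230, θ₂=0.034, ω₂=-0.058
apply F[13]=+2.459 → step 14: x=-0.045, v=0.295, θ₁=0.055, ω₁=-0.255, θ₂=0.033, ω₂=-0.075
apply F[14]=+1.886 → step 15: x=-0.038, v=0.319, θ₁=0.050, ω₁=-0.270, θ₂=0.031, ω₂=-0.089
apply F[15]=+1.398 → step 16: x=-0.032, v=0.335, θ₁=0.044, ω₁=-0.276, θ₂=0.029, ω₂=-0.101
apply F[16]=+0.987 → step 17: x=-0.025, v=0.344, θ₁=0.039, ω₁=-0.275, θ₂=0.027, ω₂=-0.110
apply F[17]=+0.642 → step 18: x=-0.018, v=0.349, θ₁=0.033, ω₁=-0.270, θ₂=0.025, ω₂=-0.117
apply F[18]=+0.355 → step 19: x=-0.011, v=0.350, θ₁=0.028, ω₁=-0.260, θ₂=0.022, ω₂=-0.122
apply F[19]=+0.114 → step 20: x=-0.004, v=0.348, θ₁=0.023, ω₁=-0.249, θ₂=0.020, ω₂=-0.125
apply F[20]=-0.087 → step 21: x=0.003, v=0.343, θ₁=0.018, ω₁=-0.235, θ₂=0.017, ω₂=-0.126
apply F[21]=-0.253 → step 22: x=0.010, v=0.337, θ₁=0.013, ω₁=-0.220, θ₂=0.015, ω₂=-0.126
apply F[22]=-0.391 → step 23: x=0.016, v=0.328, θ₁=0.009, ω₁=-0.205, θ₂=0.012, ω₂=-0.124
apply F[23]=-0.504 → step 24: x=0.023, v=0.319, θ₁=0.005, ω₁=-0.189, θ₂=0.010, ω₂=-0.121
apply F[24]=-0.597 → step 25: x=0.029, v=0.308, θ₁=0.002, ω₁=-0.173, θ₂=0.007, ω₂=-0.118
apply F[25]=-0.672 → step 26: x=0.035, v=0.297, θ₁=-0.002, ω₁=-0.158, θ₂=0.005, ω₂=-0.113
apply F[26]=-0.731 → step 27: x=0.041, v=0.285, θ₁=-0.005, ω₁=-0.143, θ₂=0.003, ω₂=-0.108
apply F[27]=-0.776 → step 28: x=0.046, v=0.273, θ₁=-0.007, ω₁=-0.128, θ₂=0.001, ω₂=-0.103
apply F[28]=-0.809 → step 29: x=0.052, v=0.261, θ₁=-0.010, ω₁=-0.114, θ₂=-0.001, ω₂=-0.097
Max |angle| over trajectory = 0.069 rad; bound = 0.095 → within bound.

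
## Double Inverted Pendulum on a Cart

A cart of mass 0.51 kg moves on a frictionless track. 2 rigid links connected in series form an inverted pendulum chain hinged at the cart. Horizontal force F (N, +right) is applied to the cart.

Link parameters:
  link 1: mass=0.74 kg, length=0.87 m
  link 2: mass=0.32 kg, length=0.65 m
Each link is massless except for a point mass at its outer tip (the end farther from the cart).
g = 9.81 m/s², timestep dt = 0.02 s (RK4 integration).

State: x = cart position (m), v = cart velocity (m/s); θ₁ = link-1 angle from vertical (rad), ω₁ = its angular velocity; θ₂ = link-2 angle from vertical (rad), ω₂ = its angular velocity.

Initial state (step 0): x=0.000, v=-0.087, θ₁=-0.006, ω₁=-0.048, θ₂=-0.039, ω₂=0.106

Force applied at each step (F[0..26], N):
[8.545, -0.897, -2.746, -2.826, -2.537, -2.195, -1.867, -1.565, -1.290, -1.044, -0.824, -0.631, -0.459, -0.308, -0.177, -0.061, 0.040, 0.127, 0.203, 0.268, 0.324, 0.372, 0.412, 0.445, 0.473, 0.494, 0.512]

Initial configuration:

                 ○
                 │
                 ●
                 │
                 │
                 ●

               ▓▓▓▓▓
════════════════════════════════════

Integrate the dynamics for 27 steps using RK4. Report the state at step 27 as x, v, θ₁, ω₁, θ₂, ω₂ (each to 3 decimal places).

Answer: x=-0.118, v=-0.244, θ₁=0.019, ω₁=0.072, θ₂=0.009, ω₂=0.066

Derivation:
apply F[0]=+8.545 → step 1: x=0.002, v=0.251, θ₁=-0.011, ω₁=-0.436, θ₂=-0.037, ω₂=0.093
apply F[1]=-0.897 → step 2: x=0.006, v=0.222, θ₁=-0.019, ω₁=-0.404, θ₂=-0.035, ω₂=0.084
apply F[2]=-2.746 → step 3: x=0.010, v=0.124, θ₁=-0.026, ω₁=-0.295, θ₂=-0.034, ω₂=0.079
apply F[3]=-2.826 → step 4: x=0.011, v=0.025, θ₁=-0.031, ω₁=-0.187, θ₂=-0.032, ω₂=0.077
apply F[4]=-2.537 → step 5: x=0.011, v=-0.061, θ₁=-0.034, ω₁=-0.095, θ₂=-0.031, ω₂=0.078
apply F[5]=-2.195 → step 6: x=0.009, v=-0.133, θ₁=-0.035, ω₁=-0.021, θ₂=-0.029, ω₂=0.080
apply F[6]=-1.867 → step 7: x=0.006, v=-0.192, θ₁=-0.035, ω₁=0.038, θ₂=-0.027, ω₂=0.083
apply F[7]=-1.565 → step 8: x=0.001, v=-0.239, θ₁=-0.034, ω₁=0.084, θ₂=-0.026, ω₂=0.087
apply F[8]=-1.290 → step 9: x=-0.004, v=-0.277, θ₁=-0.032, ω₁=0.118, θ₂=-0.024, ω₂=0.090
apply F[9]=-1.044 → step 10: x=-0.010, v=-0.305, θ₁=-0.029, ω₁=0.144, θ₂=-0.022, ω₂=0.093
apply F[10]=-0.824 → step 11: x=-0.016, v=-0.326, θ₁=-0.026, ω₁=0.161, θ₂=-0.020, ω₂=0.096
apply F[11]=-0.631 → step 12: x=-0.023, v=-0.341, θ₁=-0.023, ω₁=0.172, θ₂=-0.018, ω₂=0.098
apply F[12]=-0.459 → step 13: x=-0.029, v=-0.351, θ₁=-0.019, ω₁=0.178, θ₂=-0.016, ω₂=0.100
apply F[13]=-0.308 → step 14: x=-0.036, v=-0.356, θ₁=-0.016, ω₁=0.180, θ₂=-0.014, ω₂=0.101
apply F[14]=-0.177 → step 15: x=-0.044, v=-0.357, θ₁=-0.012, ω₁=0.178, θ₂=-0.012, ω₂=0.101
apply F[15]=-0.061 → step 16: x=-0.051, v=-0.355, θ₁=-0.008, ω₁=0.174, θ₂=-0.010, ω₂=0.100
apply F[16]=+0.040 → step 17: x=-0.058, v=-0.351, θ₁=-0.005, ω₁=0.168, θ₂=-0.008, ω₂=0.099
apply F[17]=+0.127 → step 18: x=-0.065, v=-0.345, θ₁=-0.002, ω₁=0.160, θ₂=-0.006, ω₂=0.098
apply F[18]=+0.203 → step 19: x=-0.072, v=-0.337, θ₁=0.001, ω₁=0.151, θ₂=-0.004, ω₂=0.096
apply F[19]=+0.268 → step 20: x=-0.078, v=-0.327, θ₁=0.004, ω₁=0.142, θ₂=-0.002, ω₂=0.093
apply F[20]=+0.324 → step 21: x=-0.085, v=-0.317, θ₁=0.007, ω₁=0.132, θ₂=-0.001, ω₂=0.090
apply F[21]=+0.372 → step 22: x=-0.091, v=-0.306, θ₁=0.010, ω₁=0.121, θ₂=0.001, ω₂=0.086
apply F[22]=+0.412 → step 23: x=-0.097, v=-0.294, θ₁=0.012, ω₁=0.111, θ₂=0.003, ω₂=0.083
apply F[23]=+0.445 → step 24: x=-0.103, v=-0.282, θ₁=0.014, ω₁=0.101, θ₂=0.005, ω₂=0.079
apply F[24]=+0.473 → step 25: x=-0.108, v=-0.269, θ₁=0.016, ω₁=0.091, θ₂=0.006, ω₂=0.075
apply F[25]=+0.494 → step 26: x=-0.113, v=-0.257, θ₁=0.018, ω₁=0.081, θ₂=0.008, ω₂=0.070
apply F[26]=+0.512 → step 27: x=-0.118, v=-0.244, θ₁=0.019, ω₁=0.072, θ₂=0.009, ω₂=0.066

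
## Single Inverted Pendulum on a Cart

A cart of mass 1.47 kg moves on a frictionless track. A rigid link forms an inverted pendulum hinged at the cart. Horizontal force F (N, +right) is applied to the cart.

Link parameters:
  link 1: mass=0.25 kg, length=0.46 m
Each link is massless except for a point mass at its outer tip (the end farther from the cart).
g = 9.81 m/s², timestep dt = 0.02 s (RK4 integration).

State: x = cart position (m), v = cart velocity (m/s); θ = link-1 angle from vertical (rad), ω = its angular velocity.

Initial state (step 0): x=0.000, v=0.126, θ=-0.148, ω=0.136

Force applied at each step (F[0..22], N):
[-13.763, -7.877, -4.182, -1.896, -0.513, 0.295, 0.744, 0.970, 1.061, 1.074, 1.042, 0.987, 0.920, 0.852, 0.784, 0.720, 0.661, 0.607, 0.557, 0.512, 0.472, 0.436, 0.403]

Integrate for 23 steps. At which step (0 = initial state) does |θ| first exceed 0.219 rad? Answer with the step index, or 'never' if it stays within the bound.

Answer: never

Derivation:
apply F[0]=-13.763 → step 1: x=0.001, v=-0.056, θ=-0.142, ω=0.465
apply F[1]=-7.877 → step 2: x=-0.001, v=-0.158, θ=-0.131, ω=0.628
apply F[2]=-4.182 → step 3: x=-0.005, v=-0.211, θ=-0.118, ω=0.688
apply F[3]=-1.896 → step 4: x=-0.010, v=-0.233, θ=-0.104, ω=0.689
apply F[4]=-0.513 → step 5: x=-0.014, v=-0.237, θ=-0.091, ω=0.656
apply F[5]=+0.295 → step 6: x=-0.019, v=-0.230, θ=-0.078, ω=0.605
apply F[6]=+0.744 → step 7: x=-0.023, v=-0.218, θ=-0.067, ω=0.547
apply F[7]=+0.970 → step 8: x=-0.028, v=-0.203, θ=-0.056, ω=0.488
apply F[8]=+1.061 → step 9: x=-0.032, v=-0.186, θ=-0.047, ω=0.431
apply F[9]=+1.074 → step 10: x=-0.035, v=-0.170, θ=-0.039, ω=0.378
apply F[10]=+1.042 → step 11: x=-0.038, v=-0.155, θ=-0.032, ω=0.330
apply F[11]=+0.987 → step 12: x=-0.041, v=-0.141, θ=-0.026, ω=0.286
apply F[12]=+0.920 → step 13: x=-0.044, v=-0.127, θ=-0.020, ω=0.247
apply F[13]=+0.852 → step 14: x=-0.046, v=-0.115, θ=-0.016, ω=0.213
apply F[14]=+0.784 → step 15: x=-0.049, v=-0.104, θ=-0.012, ω=0.183
apply F[15]=+0.720 → step 16: x=-0.051, v=-0.094, θ=-0.008, ω=0.157
apply F[16]=+0.661 → step 17: x=-0.052, v=-0.085, θ=-0.006, ω=0.134
apply F[17]=+0.607 → step 18: x=-0.054, v=-0.076, θ=-0.003, ω=0.114
apply F[18]=+0.557 → step 19: x=-0.055, v=-0.069, θ=-0.001, ω=0.096
apply F[19]=+0.512 → step 20: x=-0.057, v=-0.062, θ=0.001, ω=0.081
apply F[20]=+0.472 → step 21: x=-0.058, v=-0.055, θ=0.002, ω=0.068
apply F[21]=+0.436 → step 22: x=-0.059, v=-0.049, θ=0.003, ω=0.056
apply F[22]=+0.403 → step 23: x=-0.060, v=-0.044, θ=0.005, ω=0.046
max |θ| = 0.148 ≤ 0.219 over all 24 states.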